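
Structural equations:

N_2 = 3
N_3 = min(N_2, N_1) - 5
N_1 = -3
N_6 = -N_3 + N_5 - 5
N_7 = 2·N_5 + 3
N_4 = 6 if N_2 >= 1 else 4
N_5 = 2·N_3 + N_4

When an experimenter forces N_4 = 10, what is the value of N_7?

-9

The intervention breaks the incoming arrows to N_4: N_4 = 6 if N_2 >= 1 else 4 no longer applies, and N_4 = 10.
N_3 = min(N_2, N_1) - 5  [with N_2=3, N_1=-3]  = -8
N_5 = 2·N_3 + N_4  [with N_3=-8, N_4=10]  = -6
N_7 = 2·N_5 + 3  [with N_5=-6]  = -9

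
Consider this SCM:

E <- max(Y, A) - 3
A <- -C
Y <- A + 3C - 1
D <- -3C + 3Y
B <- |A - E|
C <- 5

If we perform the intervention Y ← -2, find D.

do(Y=-2) replaces the equation Y <- A + 3C - 1 with the constant Y = -2.
D = -3C + 3Y  [with C=5, Y=-2]  = -21

-21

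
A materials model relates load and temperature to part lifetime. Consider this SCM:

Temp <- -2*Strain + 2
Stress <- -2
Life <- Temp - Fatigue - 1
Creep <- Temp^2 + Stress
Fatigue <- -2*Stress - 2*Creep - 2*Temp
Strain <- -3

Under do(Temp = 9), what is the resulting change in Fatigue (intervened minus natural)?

do(Temp=9) replaces the equation Temp <- -2*Strain + 2 with the constant Temp = 9.
Creep = Temp^2 + Stress  [with Temp=9, Stress=-2]  = 79
Fatigue = -2*Stress - 2*Creep - 2*Temp  [with Stress=-2, Creep=79, Temp=9]  = -172
Without intervention: Temp = -2*Strain + 2  [with Strain=-3]  = 8; Creep = Temp^2 + Stress  [with Temp=8, Stress=-2]  = 62; Fatigue = -2*Stress - 2*Creep - 2*Temp  [with Stress=-2, Creep=62, Temp=8]  = -136.
Change = -172 − (-136) = -36.

-36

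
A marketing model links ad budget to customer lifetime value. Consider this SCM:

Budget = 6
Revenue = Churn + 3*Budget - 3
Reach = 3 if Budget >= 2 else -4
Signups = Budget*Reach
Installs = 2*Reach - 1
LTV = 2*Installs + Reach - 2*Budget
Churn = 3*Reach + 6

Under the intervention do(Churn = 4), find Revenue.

19

The intervention breaks the incoming arrows to Churn: Churn = 3*Reach + 6 no longer applies, and Churn = 4.
Revenue = Churn + 3*Budget - 3  [with Churn=4, Budget=6]  = 19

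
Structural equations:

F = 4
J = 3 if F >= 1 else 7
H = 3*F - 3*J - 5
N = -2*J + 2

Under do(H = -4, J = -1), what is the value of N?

The joint intervention fixes H = -4, J = -1, removing each variable's own equation.
N = -2*J + 2  [with J=-1]  = 4

4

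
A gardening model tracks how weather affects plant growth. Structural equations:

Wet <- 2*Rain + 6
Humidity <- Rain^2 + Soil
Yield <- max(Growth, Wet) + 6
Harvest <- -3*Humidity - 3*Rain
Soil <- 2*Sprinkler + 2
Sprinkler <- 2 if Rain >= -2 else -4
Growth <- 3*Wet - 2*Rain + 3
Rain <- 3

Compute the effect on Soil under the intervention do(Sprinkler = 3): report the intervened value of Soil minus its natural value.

2

The intervention breaks the incoming arrows to Sprinkler: Sprinkler <- 2 if Rain >= -2 else -4 no longer applies, and Sprinkler = 3.
Soil = 2*Sprinkler + 2  [with Sprinkler=3]  = 8
Without intervention: Sprinkler = 2 if Rain >= -2 else -4  [with Rain=3]  = 2; Soil = 2*Sprinkler + 2  [with Sprinkler=2]  = 6.
Change = 8 − 6 = 2.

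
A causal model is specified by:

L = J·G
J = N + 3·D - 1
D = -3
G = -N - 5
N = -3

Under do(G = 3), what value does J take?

-13

Under do(G=3), the mechanism G = -N - 5 is discarded; G is fixed at 3.
Since J is not a descendant of the intervened variable, it is unaffected.
J = N + 3·D - 1  [with N=-3, D=-3]  = -13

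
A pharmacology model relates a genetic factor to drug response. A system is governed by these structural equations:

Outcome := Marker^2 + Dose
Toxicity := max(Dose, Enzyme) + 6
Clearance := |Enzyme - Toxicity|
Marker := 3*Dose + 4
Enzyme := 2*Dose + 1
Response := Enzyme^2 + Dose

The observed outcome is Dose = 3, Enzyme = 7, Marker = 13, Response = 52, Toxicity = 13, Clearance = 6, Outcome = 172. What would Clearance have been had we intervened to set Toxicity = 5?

The intervention breaks the incoming arrows to Toxicity: Toxicity := max(Dose, Enzyme) + 6 no longer applies, and Toxicity = 5.
Enzyme = 2*Dose + 1  [with Dose=3]  = 7
Clearance = |Enzyme - Toxicity|  [with Enzyme=7, Toxicity=5]  = 2

2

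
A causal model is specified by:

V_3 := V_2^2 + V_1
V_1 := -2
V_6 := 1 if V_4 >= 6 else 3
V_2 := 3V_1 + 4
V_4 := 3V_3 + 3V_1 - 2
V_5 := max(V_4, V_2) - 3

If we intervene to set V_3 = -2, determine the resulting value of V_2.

Under do(V_3=-2), the mechanism V_3 := V_2^2 + V_1 is discarded; V_3 is fixed at -2.
Since V_2 is not a descendant of the intervened variable, it is unaffected.
V_2 = 3V_1 + 4  [with V_1=-2]  = -2

-2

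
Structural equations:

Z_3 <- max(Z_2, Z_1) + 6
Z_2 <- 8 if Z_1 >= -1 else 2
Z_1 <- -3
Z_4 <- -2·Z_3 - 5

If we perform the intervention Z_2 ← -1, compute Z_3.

5

The intervention breaks the incoming arrows to Z_2: Z_2 <- 8 if Z_1 >= -1 else 2 no longer applies, and Z_2 = -1.
Z_3 = max(Z_2, Z_1) + 6  [with Z_2=-1, Z_1=-3]  = 5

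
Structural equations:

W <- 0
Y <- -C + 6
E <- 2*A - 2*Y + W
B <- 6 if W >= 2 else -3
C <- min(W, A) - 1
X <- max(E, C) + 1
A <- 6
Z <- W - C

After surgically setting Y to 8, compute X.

0

do(Y=8) replaces the equation Y <- -C + 6 with the constant Y = 8.
C = min(W, A) - 1  [with W=0, A=6]  = -1
E = 2*A - 2*Y + W  [with A=6, Y=8, W=0]  = -4
X = max(E, C) + 1  [with E=-4, C=-1]  = 0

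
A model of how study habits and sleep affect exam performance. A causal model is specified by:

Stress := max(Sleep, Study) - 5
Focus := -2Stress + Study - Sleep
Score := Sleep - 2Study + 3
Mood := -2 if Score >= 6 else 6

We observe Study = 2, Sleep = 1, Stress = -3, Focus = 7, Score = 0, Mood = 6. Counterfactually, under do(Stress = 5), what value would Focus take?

-9

The intervention breaks the incoming arrows to Stress: Stress := max(Sleep, Study) - 5 no longer applies, and Stress = 5.
Focus = -2Stress + Study - Sleep  [with Stress=5, Study=2, Sleep=1]  = -9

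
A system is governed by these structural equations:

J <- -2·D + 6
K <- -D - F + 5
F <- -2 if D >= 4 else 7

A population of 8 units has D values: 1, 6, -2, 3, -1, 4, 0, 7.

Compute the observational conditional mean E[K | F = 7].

-2.2

Observing F=7 restricts to units where F's equation naturally yields 7: D ∈ {1, -2, 3, -1, 0}. In that subpopulation K = -3, 0, -5, -1, -2, mean -2.2.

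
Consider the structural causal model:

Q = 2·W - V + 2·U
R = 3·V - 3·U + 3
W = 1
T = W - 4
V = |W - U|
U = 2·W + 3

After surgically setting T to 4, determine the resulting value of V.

4

do(T=4) replaces the equation T = W - 4 with the constant T = 4.
V is not downstream of the intervention, so its value is determined by the original equations.
U = 2·W + 3  [with W=1]  = 5
V = |W - U|  [with W=1, U=5]  = 4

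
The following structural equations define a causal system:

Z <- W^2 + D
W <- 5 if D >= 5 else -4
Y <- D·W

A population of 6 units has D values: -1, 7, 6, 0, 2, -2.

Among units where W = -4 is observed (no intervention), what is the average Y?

Conditioning on W=-4 selects the 4 unit(s) with D ∈ {-1, 0, 2, -2}. Their Y values: 4, 0, -8, 8. Mean = 1.

1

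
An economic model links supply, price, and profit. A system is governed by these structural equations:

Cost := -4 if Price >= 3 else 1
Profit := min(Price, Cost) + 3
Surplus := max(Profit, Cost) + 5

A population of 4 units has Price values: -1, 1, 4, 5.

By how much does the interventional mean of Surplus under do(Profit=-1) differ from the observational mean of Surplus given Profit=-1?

1

The intervention sets Profit=-1 in all 4 units regardless of Price. Recomputing Surplus per unit gives 6, 6, 4, 4; average 5.
E[Surplus|Profit=-1] averages over only the 2 units with Profit=-1 (Price = 4, 5): Surplus = 4, 4, mean 4.
Difference = 5 − 4 = 1.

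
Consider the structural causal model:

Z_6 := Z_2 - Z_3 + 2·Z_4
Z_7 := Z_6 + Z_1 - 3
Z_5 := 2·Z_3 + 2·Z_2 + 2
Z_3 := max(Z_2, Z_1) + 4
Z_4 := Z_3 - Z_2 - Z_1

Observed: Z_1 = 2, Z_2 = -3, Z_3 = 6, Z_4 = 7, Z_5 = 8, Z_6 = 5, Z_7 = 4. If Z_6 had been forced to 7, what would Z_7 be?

6

Intervening sets Z_6 = 7 and removes its equation (Z_6 := Z_2 - Z_3 + 2·Z_4).
Z_7 = Z_6 + Z_1 - 3  [with Z_6=7, Z_1=2]  = 6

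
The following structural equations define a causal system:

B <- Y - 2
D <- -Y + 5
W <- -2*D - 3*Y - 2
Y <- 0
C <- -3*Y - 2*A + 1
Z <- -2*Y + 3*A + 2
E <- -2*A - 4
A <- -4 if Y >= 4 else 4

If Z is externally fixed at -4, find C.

-7

The intervention breaks the incoming arrows to Z: Z <- -2*Y + 3*A + 2 no longer applies, and Z = -4.
C is not downstream of the intervention, so its value is determined by the original equations.
A = -4 if Y >= 4 else 4  [with Y=0]  = 4
C = -3*Y - 2*A + 1  [with Y=0, A=4]  = -7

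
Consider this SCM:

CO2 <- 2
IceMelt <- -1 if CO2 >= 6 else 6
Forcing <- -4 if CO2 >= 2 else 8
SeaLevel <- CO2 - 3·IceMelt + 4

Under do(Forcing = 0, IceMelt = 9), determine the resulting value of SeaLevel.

-21

Setting Forcing = 0, IceMelt = 9 by intervention discards those variables' equations.
SeaLevel = CO2 - 3·IceMelt + 4  [with CO2=2, IceMelt=9]  = -21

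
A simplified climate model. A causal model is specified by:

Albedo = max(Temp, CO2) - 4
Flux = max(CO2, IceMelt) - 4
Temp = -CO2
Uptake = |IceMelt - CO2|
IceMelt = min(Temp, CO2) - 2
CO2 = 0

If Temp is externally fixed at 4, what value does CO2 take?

Under do(Temp=4), the mechanism Temp = -CO2 is discarded; Temp is fixed at 4.
CO2 is not downstream of the intervention, so its value is determined by the original equations.

0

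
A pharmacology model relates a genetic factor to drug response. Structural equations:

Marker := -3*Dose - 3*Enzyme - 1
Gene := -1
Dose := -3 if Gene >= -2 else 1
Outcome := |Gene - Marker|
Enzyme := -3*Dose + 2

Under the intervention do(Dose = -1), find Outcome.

do(Dose=-1) replaces the equation Dose := -3 if Gene >= -2 else 1 with the constant Dose = -1.
Enzyme = -3*Dose + 2  [with Dose=-1]  = 5
Marker = -3*Dose - 3*Enzyme - 1  [with Dose=-1, Enzyme=5]  = -13
Outcome = |Gene - Marker|  [with Gene=-1, Marker=-13]  = 12

12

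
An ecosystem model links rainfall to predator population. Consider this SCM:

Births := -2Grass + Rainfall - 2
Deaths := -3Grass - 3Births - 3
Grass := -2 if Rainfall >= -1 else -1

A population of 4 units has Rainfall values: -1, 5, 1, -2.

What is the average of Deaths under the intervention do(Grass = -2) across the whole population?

-5.25

do(Grass=-2) breaks Grass's dependence on Rainfall. With Grass=-2 fixed, Deaths across the units is 0, -18, -6, 3, mean -5.25.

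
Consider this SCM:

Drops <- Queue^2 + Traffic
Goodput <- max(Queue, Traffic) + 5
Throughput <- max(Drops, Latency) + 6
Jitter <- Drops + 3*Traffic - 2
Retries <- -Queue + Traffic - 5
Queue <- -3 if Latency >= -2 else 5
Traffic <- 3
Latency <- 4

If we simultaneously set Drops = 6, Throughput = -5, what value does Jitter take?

The joint intervention fixes Drops = 6, Throughput = -5, removing each variable's own equation.
Jitter = Drops + 3*Traffic - 2  [with Drops=6, Traffic=3]  = 13

13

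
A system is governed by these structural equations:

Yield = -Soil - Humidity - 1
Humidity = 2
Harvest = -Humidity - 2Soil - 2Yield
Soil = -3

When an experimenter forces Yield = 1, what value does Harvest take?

The intervention breaks the incoming arrows to Yield: Yield = -Soil - Humidity - 1 no longer applies, and Yield = 1.
Harvest = -Humidity - 2Soil - 2Yield  [with Humidity=2, Soil=-3, Yield=1]  = 2

2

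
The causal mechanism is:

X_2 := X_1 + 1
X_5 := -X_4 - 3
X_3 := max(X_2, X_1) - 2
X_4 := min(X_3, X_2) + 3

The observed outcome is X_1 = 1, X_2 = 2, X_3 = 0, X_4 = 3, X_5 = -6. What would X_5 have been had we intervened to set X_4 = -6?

3

Intervening sets X_4 = -6 and removes its equation (X_4 := min(X_3, X_2) + 3).
X_5 = -X_4 - 3  [with X_4=-6]  = 3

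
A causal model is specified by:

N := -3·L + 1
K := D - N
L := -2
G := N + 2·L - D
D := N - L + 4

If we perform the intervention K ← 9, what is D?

do(K=9) replaces the equation K := D - N with the constant K = 9.
D is not downstream of the intervention, so its value is determined by the original equations.
N = -3·L + 1  [with L=-2]  = 7
D = N - L + 4  [with N=7, L=-2]  = 13

13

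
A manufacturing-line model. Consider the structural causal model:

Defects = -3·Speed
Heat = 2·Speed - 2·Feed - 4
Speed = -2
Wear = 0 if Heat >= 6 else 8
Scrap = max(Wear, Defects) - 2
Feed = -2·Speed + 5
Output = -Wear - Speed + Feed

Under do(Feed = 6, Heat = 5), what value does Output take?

Under do(Feed = 6, Heat = 5), each intervened variable's structural equation is replaced by its fixed value.
Wear = 0 if Heat >= 6 else 8  [with Heat=5]  = 8
Output = -Wear - Speed + Feed  [with Wear=8, Speed=-2, Feed=6]  = 0

0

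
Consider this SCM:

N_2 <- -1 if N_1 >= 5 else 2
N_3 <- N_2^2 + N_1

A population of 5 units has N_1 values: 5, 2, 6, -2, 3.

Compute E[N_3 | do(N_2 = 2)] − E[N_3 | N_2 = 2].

Under do(N_2=2), N_2's equation is replaced by N_2=2 for every unit. Per-unit N_3: 9, 6, 10, 2, 7. Mean = 6.8.
Observing N_2=2 restricts to units where N_2's equation naturally yields 2: N_1 ∈ {2, -2, 3}. In that subpopulation N_3 = 6, 2, 7, mean 5.
Difference = 6.8 − 5 = 1.8.

1.8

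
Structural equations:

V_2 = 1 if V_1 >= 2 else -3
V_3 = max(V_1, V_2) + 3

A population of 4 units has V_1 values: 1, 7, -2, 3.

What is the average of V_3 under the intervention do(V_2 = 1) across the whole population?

6

The intervention sets V_2=1 in all 4 units regardless of V_1. Recomputing V_3 per unit gives 4, 10, 4, 6; average 6.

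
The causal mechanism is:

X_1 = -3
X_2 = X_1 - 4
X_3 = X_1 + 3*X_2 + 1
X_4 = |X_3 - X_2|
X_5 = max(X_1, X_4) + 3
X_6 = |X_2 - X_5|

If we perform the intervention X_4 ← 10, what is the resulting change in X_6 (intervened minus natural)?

-6

Under do(X_4=10), the mechanism X_4 = |X_3 - X_2| is discarded; X_4 is fixed at 10.
X_2 = X_1 - 4  [with X_1=-3]  = -7
X_5 = max(X_1, X_4) + 3  [with X_1=-3, X_4=10]  = 13
X_6 = |X_2 - X_5|  [with X_2=-7, X_5=13]  = 20
Without intervention: X_2 = X_1 - 4  [with X_1=-3]  = -7; X_3 = X_1 + 3*X_2 + 1  [with X_1=-3, X_2=-7]  = -23; X_4 = |X_3 - X_2|  [with X_3=-23, X_2=-7]  = 16; X_5 = max(X_1, X_4) + 3  [with X_1=-3, X_4=16]  = 19; X_6 = |X_2 - X_5|  [with X_2=-7, X_5=19]  = 26.
Change = 20 − 26 = -6.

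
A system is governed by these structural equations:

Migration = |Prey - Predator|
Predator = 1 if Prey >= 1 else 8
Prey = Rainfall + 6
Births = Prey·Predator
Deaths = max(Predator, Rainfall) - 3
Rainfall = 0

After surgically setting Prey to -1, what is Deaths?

do(Prey=-1) replaces the equation Prey = Rainfall + 6 with the constant Prey = -1.
Predator = 1 if Prey >= 1 else 8  [with Prey=-1]  = 8
Deaths = max(Predator, Rainfall) - 3  [with Predator=8, Rainfall=0]  = 5

5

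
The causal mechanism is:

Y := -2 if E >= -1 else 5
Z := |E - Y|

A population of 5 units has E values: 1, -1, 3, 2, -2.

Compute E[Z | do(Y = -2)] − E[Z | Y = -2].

Every unit gets Y=-2 under the intervention. Z values become 3, 1, 5, 4, 0; E[Z|do(Y=-2)] = 2.6.
Observing Y=-2 restricts to units where Y's equation naturally yields -2: E ∈ {1, -1, 3, 2}. In that subpopulation Z = 3, 1, 5, 4, mean 3.25.
Difference = 2.6 − 3.25 = -0.65.

-0.65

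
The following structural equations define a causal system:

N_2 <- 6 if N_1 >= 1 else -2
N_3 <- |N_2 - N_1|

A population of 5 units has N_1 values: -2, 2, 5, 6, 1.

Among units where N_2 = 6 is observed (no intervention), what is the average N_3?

2.5

Observing N_2=6 restricts to units where N_2's equation naturally yields 6: N_1 ∈ {2, 5, 6, 1}. In that subpopulation N_3 = 4, 1, 0, 5, mean 2.5.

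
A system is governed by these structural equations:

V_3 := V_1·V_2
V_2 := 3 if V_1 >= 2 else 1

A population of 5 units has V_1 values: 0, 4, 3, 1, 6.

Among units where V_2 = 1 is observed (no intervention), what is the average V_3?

E[V_3|V_2=1] averages over only the 2 units with V_2=1 (V_1 = 0, 1): V_3 = 0, 1, mean 0.5.

0.5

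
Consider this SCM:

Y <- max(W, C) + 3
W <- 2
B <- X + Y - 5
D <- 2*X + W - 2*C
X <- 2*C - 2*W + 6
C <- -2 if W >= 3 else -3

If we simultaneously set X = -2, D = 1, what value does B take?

-2

The joint intervention fixes X = -2, D = 1, removing each variable's own equation.
C = -2 if W >= 3 else -3  [with W=2]  = -3
Y = max(W, C) + 3  [with W=2, C=-3]  = 5
B = X + Y - 5  [with X=-2, Y=5]  = -2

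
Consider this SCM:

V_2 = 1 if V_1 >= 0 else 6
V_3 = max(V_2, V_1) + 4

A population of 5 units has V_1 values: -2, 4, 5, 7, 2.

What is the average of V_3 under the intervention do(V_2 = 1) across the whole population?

7.8

do(V_2=1) breaks V_2's dependence on V_1. With V_2=1 fixed, V_3 across the units is 5, 8, 9, 11, 6, mean 7.8.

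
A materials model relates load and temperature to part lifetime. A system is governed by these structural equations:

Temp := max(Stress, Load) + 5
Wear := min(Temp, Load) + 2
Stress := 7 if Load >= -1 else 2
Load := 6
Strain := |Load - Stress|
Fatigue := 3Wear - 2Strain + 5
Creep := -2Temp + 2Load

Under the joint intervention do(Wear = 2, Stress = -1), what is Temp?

Under do(Wear = 2, Stress = -1), each intervened variable's structural equation is replaced by its fixed value.
Temp = max(Stress, Load) + 5  [with Stress=-1, Load=6]  = 11

11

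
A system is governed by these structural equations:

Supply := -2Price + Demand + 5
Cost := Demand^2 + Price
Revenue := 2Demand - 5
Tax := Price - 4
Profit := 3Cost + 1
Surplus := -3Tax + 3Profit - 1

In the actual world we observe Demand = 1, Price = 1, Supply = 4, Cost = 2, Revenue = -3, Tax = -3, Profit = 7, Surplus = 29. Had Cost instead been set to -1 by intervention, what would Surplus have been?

do(Cost=-1) replaces the equation Cost := Demand^2 + Price with the constant Cost = -1.
Tax = Price - 4  [with Price=1]  = -3
Profit = 3Cost + 1  [with Cost=-1]  = -2
Surplus = -3Tax + 3Profit - 1  [with Tax=-3, Profit=-2]  = 2

2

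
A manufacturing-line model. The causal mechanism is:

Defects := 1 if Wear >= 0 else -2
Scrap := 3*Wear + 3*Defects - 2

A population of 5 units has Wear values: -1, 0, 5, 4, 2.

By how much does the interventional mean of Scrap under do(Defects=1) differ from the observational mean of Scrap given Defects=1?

-2.25

do(Defects=1) breaks Defects's dependence on Wear. With Defects=1 fixed, Scrap across the units is -2, 1, 16, 13, 7, mean 7.
Observing Defects=1 restricts to units where Defects's equation naturally yields 1: Wear ∈ {0, 5, 4, 2}. In that subpopulation Scrap = 1, 16, 13, 7, mean 9.25.
Difference = 7 − 9.25 = -2.25.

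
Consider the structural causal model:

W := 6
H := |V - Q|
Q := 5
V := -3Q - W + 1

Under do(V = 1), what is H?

The intervention breaks the incoming arrows to V: V := -3Q - W + 1 no longer applies, and V = 1.
H = |V - Q|  [with V=1, Q=5]  = 4

4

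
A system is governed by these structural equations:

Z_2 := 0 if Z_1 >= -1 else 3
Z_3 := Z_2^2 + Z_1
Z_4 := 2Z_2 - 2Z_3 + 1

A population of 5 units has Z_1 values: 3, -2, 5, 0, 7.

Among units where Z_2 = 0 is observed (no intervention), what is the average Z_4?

Observing Z_2=0 restricts to units where Z_2's equation naturally yields 0: Z_1 ∈ {3, 5, 0, 7}. In that subpopulation Z_4 = -5, -9, 1, -13, mean -6.5.

-6.5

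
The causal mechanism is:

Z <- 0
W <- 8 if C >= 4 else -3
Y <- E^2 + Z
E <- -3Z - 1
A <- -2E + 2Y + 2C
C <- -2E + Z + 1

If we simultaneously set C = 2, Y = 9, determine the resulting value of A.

Setting C = 2, Y = 9 by intervention discards those variables' equations.
E = -3Z - 1  [with Z=0]  = -1
A = -2E + 2Y + 2C  [with E=-1, Y=9, C=2]  = 24

24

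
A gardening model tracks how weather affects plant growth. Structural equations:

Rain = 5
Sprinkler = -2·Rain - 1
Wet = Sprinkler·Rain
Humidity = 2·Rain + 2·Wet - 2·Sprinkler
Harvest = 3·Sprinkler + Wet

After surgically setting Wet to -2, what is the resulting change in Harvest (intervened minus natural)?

do(Wet=-2) replaces the equation Wet = Sprinkler·Rain with the constant Wet = -2.
Sprinkler = -2·Rain - 1  [with Rain=5]  = -11
Harvest = 3·Sprinkler + Wet  [with Sprinkler=-11, Wet=-2]  = -35
Without intervention: Sprinkler = -2·Rain - 1  [with Rain=5]  = -11; Wet = Sprinkler·Rain  [with Sprinkler=-11, Rain=5]  = -55; Harvest = 3·Sprinkler + Wet  [with Sprinkler=-11, Wet=-55]  = -88.
Change = -35 − (-88) = 53.

53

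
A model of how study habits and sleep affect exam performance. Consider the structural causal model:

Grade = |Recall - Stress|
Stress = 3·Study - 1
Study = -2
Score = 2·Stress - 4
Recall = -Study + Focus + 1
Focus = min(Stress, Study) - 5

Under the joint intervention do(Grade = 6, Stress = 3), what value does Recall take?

-4

The joint intervention fixes Grade = 6, Stress = 3, removing each variable's own equation.
Focus = min(Stress, Study) - 5  [with Stress=3, Study=-2]  = -7
Recall = -Study + Focus + 1  [with Study=-2, Focus=-7]  = -4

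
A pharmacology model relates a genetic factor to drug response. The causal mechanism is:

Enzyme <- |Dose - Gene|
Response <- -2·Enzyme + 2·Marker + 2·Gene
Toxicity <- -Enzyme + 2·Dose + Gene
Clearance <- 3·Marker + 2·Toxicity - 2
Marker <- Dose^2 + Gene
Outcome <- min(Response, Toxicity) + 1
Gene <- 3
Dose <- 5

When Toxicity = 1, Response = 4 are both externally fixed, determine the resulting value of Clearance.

84

Setting Toxicity = 1, Response = 4 by intervention discards those variables' equations.
Marker = Dose^2 + Gene  [with Dose=5, Gene=3]  = 28
Clearance = 3·Marker + 2·Toxicity - 2  [with Marker=28, Toxicity=1]  = 84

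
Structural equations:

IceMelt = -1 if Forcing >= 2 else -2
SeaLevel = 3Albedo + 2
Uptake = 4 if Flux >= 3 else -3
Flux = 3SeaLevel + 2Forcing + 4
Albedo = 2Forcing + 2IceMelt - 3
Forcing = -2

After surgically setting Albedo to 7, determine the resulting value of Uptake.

4

The intervention breaks the incoming arrows to Albedo: Albedo = 2Forcing + 2IceMelt - 3 no longer applies, and Albedo = 7.
SeaLevel = 3Albedo + 2  [with Albedo=7]  = 23
Flux = 3SeaLevel + 2Forcing + 4  [with SeaLevel=23, Forcing=-2]  = 69
Uptake = 4 if Flux >= 3 else -3  [with Flux=69]  = 4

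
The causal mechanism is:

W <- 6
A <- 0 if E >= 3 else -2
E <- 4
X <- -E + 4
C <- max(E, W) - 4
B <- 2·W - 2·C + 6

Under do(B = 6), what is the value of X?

0

do(B=6) replaces the equation B <- 2·W - 2·C + 6 with the constant B = 6.
X is not downstream of the intervention, so its value is determined by the original equations.
X = -E + 4  [with E=4]  = 0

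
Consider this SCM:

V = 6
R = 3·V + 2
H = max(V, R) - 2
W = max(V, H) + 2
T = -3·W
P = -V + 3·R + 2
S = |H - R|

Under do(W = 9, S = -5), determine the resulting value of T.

Setting W = 9, S = -5 by intervention discards those variables' equations.
T = -3·W  [with W=9]  = -27

-27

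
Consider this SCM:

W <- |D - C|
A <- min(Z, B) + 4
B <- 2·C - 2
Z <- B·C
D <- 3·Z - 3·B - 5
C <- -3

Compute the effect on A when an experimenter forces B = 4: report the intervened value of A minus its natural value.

-4

do(B=4) replaces the equation B <- 2·C - 2 with the constant B = 4.
Z = B·C  [with B=4, C=-3]  = -12
A = min(Z, B) + 4  [with Z=-12, B=4]  = -8
Without intervention: B = 2·C - 2  [with C=-3]  = -8; Z = B·C  [with B=-8, C=-3]  = 24; A = min(Z, B) + 4  [with Z=24, B=-8]  = -4.
Change = -8 − (-4) = -4.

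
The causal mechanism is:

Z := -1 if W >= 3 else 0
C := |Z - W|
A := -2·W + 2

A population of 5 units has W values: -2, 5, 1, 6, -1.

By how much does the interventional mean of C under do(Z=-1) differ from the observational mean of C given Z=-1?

do(Z=-1) breaks Z's dependence on W. With Z=-1 fixed, C across the units is 1, 6, 2, 7, 0, mean 3.2.
Conditioning on Z=-1 selects the 2 unit(s) with W ∈ {5, 6}. Their C values: 6, 7. Mean = 6.5.
Difference = 3.2 − 6.5 = -3.3.

-3.3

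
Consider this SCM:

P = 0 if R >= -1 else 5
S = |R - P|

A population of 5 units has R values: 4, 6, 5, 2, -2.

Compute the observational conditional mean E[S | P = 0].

4.25

Observing P=0 restricts to units where P's equation naturally yields 0: R ∈ {4, 6, 5, 2}. In that subpopulation S = 4, 6, 5, 2, mean 4.25.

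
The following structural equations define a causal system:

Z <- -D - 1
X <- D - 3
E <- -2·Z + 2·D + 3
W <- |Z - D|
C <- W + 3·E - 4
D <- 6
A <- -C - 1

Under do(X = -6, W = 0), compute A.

-84

Under do(X = -6, W = 0), each intervened variable's structural equation is replaced by its fixed value.
Z = -D - 1  [with D=6]  = -7
E = -2·Z + 2·D + 3  [with Z=-7, D=6]  = 29
C = W + 3·E - 4  [with W=0, E=29]  = 83
A = -C - 1  [with C=83]  = -84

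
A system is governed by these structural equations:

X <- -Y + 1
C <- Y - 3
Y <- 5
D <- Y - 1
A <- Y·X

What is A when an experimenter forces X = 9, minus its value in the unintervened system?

65

The intervention breaks the incoming arrows to X: X <- -Y + 1 no longer applies, and X = 9.
A = Y·X  [with Y=5, X=9]  = 45
Without intervention: X = -Y + 1  [with Y=5]  = -4; A = Y·X  [with Y=5, X=-4]  = -20.
Change = 45 − (-20) = 65.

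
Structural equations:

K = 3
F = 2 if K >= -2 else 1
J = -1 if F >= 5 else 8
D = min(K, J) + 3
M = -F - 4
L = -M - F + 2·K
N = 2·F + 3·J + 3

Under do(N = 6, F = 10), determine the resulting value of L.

Under do(N = 6, F = 10), each intervened variable's structural equation is replaced by its fixed value.
M = -F - 4  [with F=10]  = -14
L = -M - F + 2·K  [with M=-14, F=10, K=3]  = 10

10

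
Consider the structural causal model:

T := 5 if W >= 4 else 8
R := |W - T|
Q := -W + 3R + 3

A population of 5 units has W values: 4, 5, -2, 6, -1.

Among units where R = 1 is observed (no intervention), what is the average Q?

Conditioning on R=1 selects the 2 unit(s) with W ∈ {4, 6}. Their Q values: 2, 0. Mean = 1.

1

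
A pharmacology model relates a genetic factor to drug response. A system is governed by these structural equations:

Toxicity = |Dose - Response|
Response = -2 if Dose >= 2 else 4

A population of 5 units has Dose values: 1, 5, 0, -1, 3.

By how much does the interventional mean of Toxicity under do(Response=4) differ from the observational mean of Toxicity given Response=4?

-1.2

The intervention sets Response=4 in all 5 units regardless of Dose. Recomputing Toxicity per unit gives 3, 1, 4, 5, 1; average 2.8.
Conditioning on Response=4 selects the 3 unit(s) with Dose ∈ {1, 0, -1}. Their Toxicity values: 3, 4, 5. Mean = 4.
Difference = 2.8 − 4 = -1.2.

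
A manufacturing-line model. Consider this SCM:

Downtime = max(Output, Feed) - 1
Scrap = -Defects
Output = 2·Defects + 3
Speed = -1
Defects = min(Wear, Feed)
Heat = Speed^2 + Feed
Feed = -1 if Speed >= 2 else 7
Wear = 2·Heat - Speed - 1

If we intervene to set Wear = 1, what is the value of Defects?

1

Intervening sets Wear = 1 and removes its equation (Wear = 2·Heat - Speed - 1).
Feed = -1 if Speed >= 2 else 7  [with Speed=-1]  = 7
Defects = min(Wear, Feed)  [with Wear=1, Feed=7]  = 1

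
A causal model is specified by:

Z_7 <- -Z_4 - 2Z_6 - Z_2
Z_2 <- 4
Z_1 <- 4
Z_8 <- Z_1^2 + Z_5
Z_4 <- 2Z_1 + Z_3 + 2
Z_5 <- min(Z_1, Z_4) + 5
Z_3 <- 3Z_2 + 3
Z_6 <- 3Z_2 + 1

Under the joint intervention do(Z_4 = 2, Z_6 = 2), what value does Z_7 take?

Setting Z_4 = 2, Z_6 = 2 by intervention discards those variables' equations.
Z_7 = -Z_4 - 2Z_6 - Z_2  [with Z_4=2, Z_6=2, Z_2=4]  = -10

-10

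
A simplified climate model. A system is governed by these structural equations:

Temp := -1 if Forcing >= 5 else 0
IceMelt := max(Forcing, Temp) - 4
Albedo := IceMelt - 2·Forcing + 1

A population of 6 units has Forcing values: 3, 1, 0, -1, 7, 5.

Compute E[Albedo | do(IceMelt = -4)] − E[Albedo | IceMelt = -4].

Under do(IceMelt=-4), IceMelt's equation is replaced by IceMelt=-4 for every unit. Per-unit Albedo: -9, -5, -3, -1, -17, -13. Mean = -8.
E[Albedo|IceMelt=-4] averages over only the 2 units with IceMelt=-4 (Forcing = 0, -1): Albedo = -3, -1, mean -2.
Difference = -8 − (-2) = -6.

-6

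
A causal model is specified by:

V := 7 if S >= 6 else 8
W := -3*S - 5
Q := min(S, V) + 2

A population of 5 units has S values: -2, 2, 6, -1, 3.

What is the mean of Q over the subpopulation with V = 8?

E[Q|V=8] averages over only the 4 units with V=8 (S = -2, 2, -1, 3): Q = 0, 4, 1, 5, mean 2.5.

2.5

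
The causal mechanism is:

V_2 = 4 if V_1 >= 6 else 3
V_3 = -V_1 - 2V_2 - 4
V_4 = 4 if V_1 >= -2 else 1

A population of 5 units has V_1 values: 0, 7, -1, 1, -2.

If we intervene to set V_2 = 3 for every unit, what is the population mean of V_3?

Under do(V_2=3), V_2's equation is replaced by V_2=3 for every unit. Per-unit V_3: -10, -17, -9, -11, -8. Mean = -11.

-11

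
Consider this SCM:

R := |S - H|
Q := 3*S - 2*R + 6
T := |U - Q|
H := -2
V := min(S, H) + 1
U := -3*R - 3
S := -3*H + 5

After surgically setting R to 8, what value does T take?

50

The intervention breaks the incoming arrows to R: R := |S - H| no longer applies, and R = 8.
S = -3*H + 5  [with H=-2]  = 11
Q = 3*S - 2*R + 6  [with S=11, R=8]  = 23
U = -3*R - 3  [with R=8]  = -27
T = |U - Q|  [with U=-27, Q=23]  = 50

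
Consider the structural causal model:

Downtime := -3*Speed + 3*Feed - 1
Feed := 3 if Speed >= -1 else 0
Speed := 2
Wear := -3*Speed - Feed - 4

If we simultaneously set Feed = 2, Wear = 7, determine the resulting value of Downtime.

-1

Setting Feed = 2, Wear = 7 by intervention discards those variables' equations.
Downtime = -3*Speed + 3*Feed - 1  [with Speed=2, Feed=2]  = -1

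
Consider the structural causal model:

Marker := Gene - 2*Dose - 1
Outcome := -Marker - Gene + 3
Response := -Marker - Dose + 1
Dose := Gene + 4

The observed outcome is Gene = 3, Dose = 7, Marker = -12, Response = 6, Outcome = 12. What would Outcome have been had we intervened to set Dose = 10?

do(Dose=10) replaces the equation Dose := Gene + 4 with the constant Dose = 10.
Marker = Gene - 2*Dose - 1  [with Gene=3, Dose=10]  = -18
Outcome = -Marker - Gene + 3  [with Marker=-18, Gene=3]  = 18

18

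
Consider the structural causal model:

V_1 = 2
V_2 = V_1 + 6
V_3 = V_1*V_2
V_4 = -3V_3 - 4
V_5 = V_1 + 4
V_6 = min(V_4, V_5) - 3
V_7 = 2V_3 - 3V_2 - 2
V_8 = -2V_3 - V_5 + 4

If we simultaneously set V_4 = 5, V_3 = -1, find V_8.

The joint intervention fixes V_4 = 5, V_3 = -1, removing each variable's own equation.
V_5 = V_1 + 4  [with V_1=2]  = 6
V_8 = -2V_3 - V_5 + 4  [with V_3=-1, V_5=6]  = 0

0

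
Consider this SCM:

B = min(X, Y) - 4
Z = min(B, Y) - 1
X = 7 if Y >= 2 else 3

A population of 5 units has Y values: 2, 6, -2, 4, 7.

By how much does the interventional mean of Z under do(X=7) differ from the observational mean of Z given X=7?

-1.35

The intervention sets X=7 in all 5 units regardless of Y. Recomputing Z per unit gives -3, 1, -7, -1, 2; average -1.6.
E[Z|X=7] averages over only the 4 units with X=7 (Y = 2, 6, 4, 7): Z = -3, 1, -1, 2, mean -0.25.
Difference = -1.6 − (-0.25) = -1.35.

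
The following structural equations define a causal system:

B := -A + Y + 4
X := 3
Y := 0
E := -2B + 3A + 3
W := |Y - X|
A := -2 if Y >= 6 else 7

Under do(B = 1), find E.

The intervention breaks the incoming arrows to B: B := -A + Y + 4 no longer applies, and B = 1.
A = -2 if Y >= 6 else 7  [with Y=0]  = 7
E = -2B + 3A + 3  [with B=1, A=7]  = 22

22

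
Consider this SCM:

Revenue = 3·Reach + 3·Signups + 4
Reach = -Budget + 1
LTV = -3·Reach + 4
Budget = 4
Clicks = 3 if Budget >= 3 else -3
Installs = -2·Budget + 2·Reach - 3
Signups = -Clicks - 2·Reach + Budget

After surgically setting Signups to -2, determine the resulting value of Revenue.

-11

The intervention breaks the incoming arrows to Signups: Signups = -Clicks - 2·Reach + Budget no longer applies, and Signups = -2.
Reach = -Budget + 1  [with Budget=4]  = -3
Revenue = 3·Reach + 3·Signups + 4  [with Reach=-3, Signups=-2]  = -11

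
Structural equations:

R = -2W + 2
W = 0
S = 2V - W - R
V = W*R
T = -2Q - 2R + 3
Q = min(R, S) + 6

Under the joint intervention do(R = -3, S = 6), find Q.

3

Setting R = -3, S = 6 by intervention discards those variables' equations.
Q = min(R, S) + 6  [with R=-3, S=6]  = 3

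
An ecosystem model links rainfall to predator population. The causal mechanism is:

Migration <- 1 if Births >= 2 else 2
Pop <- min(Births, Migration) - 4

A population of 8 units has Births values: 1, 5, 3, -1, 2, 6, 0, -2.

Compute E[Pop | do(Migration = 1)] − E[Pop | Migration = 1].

Every unit gets Migration=1 under the intervention. Pop values become -3, -3, -3, -5, -3, -3, -4, -6; E[Pop|do(Migration=1)] = -3.75.
Observing Migration=1 restricts to units where Migration's equation naturally yields 1: Births ∈ {5, 3, 2, 6}. In that subpopulation Pop = -3, -3, -3, -3, mean -3.
Difference = -3.75 − (-3) = -0.75.

-0.75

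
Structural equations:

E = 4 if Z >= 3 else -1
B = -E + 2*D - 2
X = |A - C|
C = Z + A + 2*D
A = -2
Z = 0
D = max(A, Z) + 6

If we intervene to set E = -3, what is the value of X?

12

do(E=-3) replaces the equation E = 4 if Z >= 3 else -1 with the constant E = -3.
Since X is not a descendant of the intervened variable, it is unaffected.
D = max(A, Z) + 6  [with A=-2, Z=0]  = 6
C = Z + A + 2*D  [with Z=0, A=-2, D=6]  = 10
X = |A - C|  [with A=-2, C=10]  = 12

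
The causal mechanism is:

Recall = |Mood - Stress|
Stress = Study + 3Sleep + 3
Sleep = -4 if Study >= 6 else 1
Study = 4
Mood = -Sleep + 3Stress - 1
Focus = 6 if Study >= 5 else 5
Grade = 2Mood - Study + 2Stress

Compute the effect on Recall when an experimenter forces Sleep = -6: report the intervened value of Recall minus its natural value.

Under do(Sleep=-6), the mechanism Sleep = -4 if Study >= 6 else 1 is discarded; Sleep is fixed at -6.
Stress = Study + 3Sleep + 3  [with Study=4, Sleep=-6]  = -11
Mood = -Sleep + 3Stress - 1  [with Sleep=-6, Stress=-11]  = -28
Recall = |Mood - Stress|  [with Mood=-28, Stress=-11]  = 17
Without intervention: Sleep = -4 if Study >= 6 else 1  [with Study=4]  = 1; Stress = Study + 3Sleep + 3  [with Study=4, Sleep=1]  = 10; Mood = -Sleep + 3Stress - 1  [with Sleep=1, Stress=10]  = 28; Recall = |Mood - Stress|  [with Mood=28, Stress=10]  = 18.
Change = 17 − 18 = -1.

-1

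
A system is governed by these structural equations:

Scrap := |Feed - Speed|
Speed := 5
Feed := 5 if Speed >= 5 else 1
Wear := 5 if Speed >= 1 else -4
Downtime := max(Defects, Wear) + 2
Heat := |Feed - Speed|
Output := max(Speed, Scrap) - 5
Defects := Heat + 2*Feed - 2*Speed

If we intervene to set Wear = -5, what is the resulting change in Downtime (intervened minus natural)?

-5

do(Wear=-5) replaces the equation Wear := 5 if Speed >= 1 else -4 with the constant Wear = -5.
Feed = 5 if Speed >= 5 else 1  [with Speed=5]  = 5
Heat = |Feed - Speed|  [with Feed=5, Speed=5]  = 0
Defects = Heat + 2*Feed - 2*Speed  [with Heat=0, Feed=5, Speed=5]  = 0
Downtime = max(Defects, Wear) + 2  [with Defects=0, Wear=-5]  = 2
Without intervention: Feed = 5 if Speed >= 5 else 1  [with Speed=5]  = 5; Heat = |Feed - Speed|  [with Feed=5, Speed=5]  = 0; Wear = 5 if Speed >= 1 else -4  [with Speed=5]  = 5; Defects = Heat + 2*Feed - 2*Speed  [with Heat=0, Feed=5, Speed=5]  = 0; Downtime = max(Defects, Wear) + 2  [with Defects=0, Wear=5]  = 7.
Change = 2 − 7 = -5.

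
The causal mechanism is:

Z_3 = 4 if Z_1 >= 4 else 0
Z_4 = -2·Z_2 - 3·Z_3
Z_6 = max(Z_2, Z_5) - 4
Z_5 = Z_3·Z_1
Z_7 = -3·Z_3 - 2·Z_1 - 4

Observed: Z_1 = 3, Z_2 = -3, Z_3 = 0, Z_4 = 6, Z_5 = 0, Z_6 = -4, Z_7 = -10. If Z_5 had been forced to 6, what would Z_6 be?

2

The intervention breaks the incoming arrows to Z_5: Z_5 = Z_3·Z_1 no longer applies, and Z_5 = 6.
Z_6 = max(Z_2, Z_5) - 4  [with Z_2=-3, Z_5=6]  = 2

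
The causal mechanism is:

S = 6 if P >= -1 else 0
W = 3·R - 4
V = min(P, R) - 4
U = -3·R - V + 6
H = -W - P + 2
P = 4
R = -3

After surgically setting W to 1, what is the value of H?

-3

do(W=1) replaces the equation W = 3·R - 4 with the constant W = 1.
H = -W - P + 2  [with W=1, P=4]  = -3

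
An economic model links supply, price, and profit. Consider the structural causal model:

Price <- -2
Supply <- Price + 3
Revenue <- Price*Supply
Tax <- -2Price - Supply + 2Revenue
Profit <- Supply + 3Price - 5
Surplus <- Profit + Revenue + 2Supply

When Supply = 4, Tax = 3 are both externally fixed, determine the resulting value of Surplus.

-7

The joint intervention fixes Supply = 4, Tax = 3, removing each variable's own equation.
Revenue = Price*Supply  [with Price=-2, Supply=4]  = -8
Profit = Supply + 3Price - 5  [with Supply=4, Price=-2]  = -7
Surplus = Profit + Revenue + 2Supply  [with Profit=-7, Revenue=-8, Supply=4]  = -7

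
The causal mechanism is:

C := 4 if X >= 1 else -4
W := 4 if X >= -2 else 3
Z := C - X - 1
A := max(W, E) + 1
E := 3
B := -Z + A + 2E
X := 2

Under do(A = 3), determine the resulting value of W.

do(A=3) replaces the equation A := max(W, E) + 1 with the constant A = 3.
Since W is not a descendant of the intervened variable, it is unaffected.
W = 4 if X >= -2 else 3  [with X=2]  = 4

4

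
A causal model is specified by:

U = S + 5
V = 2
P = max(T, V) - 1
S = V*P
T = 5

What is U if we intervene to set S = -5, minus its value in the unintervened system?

Intervening sets S = -5 and removes its equation (S = V*P).
U = S + 5  [with S=-5]  = 0
Without intervention: P = max(T, V) - 1  [with T=5, V=2]  = 4; S = V*P  [with V=2, P=4]  = 8; U = S + 5  [with S=8]  = 13.
Change = 0 − 13 = -13.

-13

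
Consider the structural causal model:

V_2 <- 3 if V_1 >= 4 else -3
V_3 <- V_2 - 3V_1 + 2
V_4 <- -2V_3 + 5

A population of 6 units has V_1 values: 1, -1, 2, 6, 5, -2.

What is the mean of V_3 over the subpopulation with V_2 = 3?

Observing V_2=3 restricts to units where V_2's equation naturally yields 3: V_1 ∈ {6, 5}. In that subpopulation V_3 = -13, -10, mean -11.5.

-11.5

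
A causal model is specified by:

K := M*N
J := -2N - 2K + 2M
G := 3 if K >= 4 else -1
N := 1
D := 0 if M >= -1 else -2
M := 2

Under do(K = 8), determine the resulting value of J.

-14

The intervention breaks the incoming arrows to K: K := M*N no longer applies, and K = 8.
J = -2N - 2K + 2M  [with N=1, K=8, M=2]  = -14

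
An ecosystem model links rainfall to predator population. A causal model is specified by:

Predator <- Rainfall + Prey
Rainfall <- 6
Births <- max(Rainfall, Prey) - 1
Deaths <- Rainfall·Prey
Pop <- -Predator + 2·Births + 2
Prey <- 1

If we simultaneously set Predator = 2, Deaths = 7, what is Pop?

10

Setting Predator = 2, Deaths = 7 by intervention discards those variables' equations.
Births = max(Rainfall, Prey) - 1  [with Rainfall=6, Prey=1]  = 5
Pop = -Predator + 2·Births + 2  [with Predator=2, Births=5]  = 10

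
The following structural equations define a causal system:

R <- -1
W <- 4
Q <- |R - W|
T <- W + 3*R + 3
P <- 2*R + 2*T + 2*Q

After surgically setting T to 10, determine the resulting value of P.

28

Intervening sets T = 10 and removes its equation (T <- W + 3*R + 3).
Q = |R - W|  [with R=-1, W=4]  = 5
P = 2*R + 2*T + 2*Q  [with R=-1, T=10, Q=5]  = 28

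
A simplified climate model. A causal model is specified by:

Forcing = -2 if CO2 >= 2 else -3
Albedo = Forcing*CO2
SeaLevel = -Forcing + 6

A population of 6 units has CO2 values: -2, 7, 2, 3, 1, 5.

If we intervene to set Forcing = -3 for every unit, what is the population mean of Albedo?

-8

Under do(Forcing=-3), Forcing's equation is replaced by Forcing=-3 for every unit. Per-unit Albedo: 6, -21, -6, -9, -3, -15. Mean = -8.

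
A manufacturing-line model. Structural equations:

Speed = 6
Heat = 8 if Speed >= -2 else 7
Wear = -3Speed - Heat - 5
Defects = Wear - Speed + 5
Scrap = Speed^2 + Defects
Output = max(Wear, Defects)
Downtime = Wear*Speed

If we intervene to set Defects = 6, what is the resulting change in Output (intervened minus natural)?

Under do(Defects=6), the mechanism Defects = Wear - Speed + 5 is discarded; Defects is fixed at 6.
Heat = 8 if Speed >= -2 else 7  [with Speed=6]  = 8
Wear = -3Speed - Heat - 5  [with Speed=6, Heat=8]  = -31
Output = max(Wear, Defects)  [with Wear=-31, Defects=6]  = 6
Without intervention: Heat = 8 if Speed >= -2 else 7  [with Speed=6]  = 8; Wear = -3Speed - Heat - 5  [with Speed=6, Heat=8]  = -31; Defects = Wear - Speed + 5  [with Wear=-31, Speed=6]  = -32; Output = max(Wear, Defects)  [with Wear=-31, Defects=-32]  = -31.
Change = 6 − (-31) = 37.

37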